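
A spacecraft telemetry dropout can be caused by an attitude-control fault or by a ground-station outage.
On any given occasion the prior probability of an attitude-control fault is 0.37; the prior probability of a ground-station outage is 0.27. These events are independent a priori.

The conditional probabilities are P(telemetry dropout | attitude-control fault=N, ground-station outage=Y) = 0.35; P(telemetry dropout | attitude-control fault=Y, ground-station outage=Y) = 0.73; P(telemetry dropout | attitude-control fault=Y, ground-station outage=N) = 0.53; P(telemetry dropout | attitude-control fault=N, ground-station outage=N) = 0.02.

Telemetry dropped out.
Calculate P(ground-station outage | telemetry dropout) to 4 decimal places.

P(ground-station outage | telemetry dropout) ≈ 0.4651

Sum P(telemetry dropout|·) weighted by the priors over the 4 (attitude-control fault, ground-station outage) configurations:
  P(telemetry dropout) = 0.02×0.63×0.73 + 0.35×0.63×0.27 + 0.53×0.37×0.73 + 0.73×0.37×0.27
        = 0.009198 + 0.059535 + 0.143153 + 0.072927 = 0.284813
Keeping only the ground-station outage-present terms gives 0.132462, so
  P(ground-station outage | telemetry dropout) = 0.132462 / 0.284813 ≈ 0.4651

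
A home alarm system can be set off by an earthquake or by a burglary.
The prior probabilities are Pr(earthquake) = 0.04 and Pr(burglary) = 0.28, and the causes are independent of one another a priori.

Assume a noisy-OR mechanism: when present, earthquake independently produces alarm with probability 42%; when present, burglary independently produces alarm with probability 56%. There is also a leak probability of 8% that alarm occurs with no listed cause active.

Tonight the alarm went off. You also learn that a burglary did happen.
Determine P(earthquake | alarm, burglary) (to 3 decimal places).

P(earthquake | alarm, burglary) ≈ 0.051

Under noisy-OR, P(alarm | causes) = 1 − (1−0.08)·∏(1−qᵢ) over the active causes.
Weight on earthquake=true, given the evidence: 0.765216×0.04 = 0.030609
Normalizer over all consistent configurations: 0.5952×0.96 + 0.765216×0.04 = 0.602001
Posterior = 0.030609 / 0.602001 ≈ 0.051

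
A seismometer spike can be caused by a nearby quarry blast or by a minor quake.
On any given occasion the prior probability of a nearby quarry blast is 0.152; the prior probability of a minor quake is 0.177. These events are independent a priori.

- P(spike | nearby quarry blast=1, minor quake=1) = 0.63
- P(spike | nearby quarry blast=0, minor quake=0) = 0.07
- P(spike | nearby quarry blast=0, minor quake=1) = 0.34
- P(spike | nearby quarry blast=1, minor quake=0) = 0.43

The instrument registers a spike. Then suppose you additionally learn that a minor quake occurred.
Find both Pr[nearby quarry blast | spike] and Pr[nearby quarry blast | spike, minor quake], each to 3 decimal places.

Pr[nearby quarry blast | spike] ≈ 0.415; Pr[nearby quarry blast | spike, minor quake] ≈ 0.249

For the numerator, keep only nearby quarry blast=true terms: 0.053791 + 0.016950 = 0.070741
The normalizing constant is 0.07×0.848×0.823 + 0.34×0.848×0.177 + 0.43×0.152×0.823 + 0.63×0.152×0.177 = 0.170627
Posterior = 0.070741 / 0.170627 ≈ 0.415

Now also conditioning on minor quake=true:
Enumerate both values of nearby quarry blast and weight by the priors:
  P(spike | minor quake) = 0.34*0.848 + 0.63*0.152
        = 0.288320 + 0.095760 = 0.384080
The terms with nearby quarry blast present sum to 0.095760, so
  P(nearby quarry blast | spike, minor quake) = 0.095760 / 0.384080 ≈ 0.249
Conditioning on minor quake lowers the posterior on nearby quarry blast: the classic explaining-away effect in a common-effect structure.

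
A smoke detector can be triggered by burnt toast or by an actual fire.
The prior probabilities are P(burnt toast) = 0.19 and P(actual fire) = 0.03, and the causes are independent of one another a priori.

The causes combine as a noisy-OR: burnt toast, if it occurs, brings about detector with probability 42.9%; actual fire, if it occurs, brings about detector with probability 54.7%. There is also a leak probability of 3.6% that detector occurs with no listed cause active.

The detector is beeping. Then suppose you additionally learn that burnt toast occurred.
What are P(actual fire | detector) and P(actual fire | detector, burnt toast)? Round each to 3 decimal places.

Under noisy-OR, P(detector | causes) = 1 − (1−0.036)·∏(1−qᵢ) over the active causes.
P(detector) = 0.036×0.81×0.97 + 0.563308×0.81×0.03 + 0.449556×0.19×0.97 + 0.750649×0.19×0.03 = 0.028285 + 0.013688 + 0.082853 + 0.004279 = 0.129105
Of this, 0.017967 comes from 0.013688 + 0.004279 (the actual fire=true cases).
Hence the posterior is 0.017967/0.129105 ≈ 0.139.

With the extra evidence:
Sum P(detector|·) weighted by the priors over both values of actual fire:
  P(detector | burnt toast) = 0.449556*0.97 + 0.750649*0.03
        = 0.436069 + 0.022519 = 0.458588
The terms with actual fire present sum to 0.022519, so
  P(actual fire | detector, burnt toast) = 0.022519 / 0.458588 ≈ 0.049
Conditioning on burnt toast lowers the posterior on actual fire: the classic explaining-away effect in a common-effect structure.

P(actual fire | detector) ≈ 0.139; P(actual fire | detector, burnt toast) ≈ 0.049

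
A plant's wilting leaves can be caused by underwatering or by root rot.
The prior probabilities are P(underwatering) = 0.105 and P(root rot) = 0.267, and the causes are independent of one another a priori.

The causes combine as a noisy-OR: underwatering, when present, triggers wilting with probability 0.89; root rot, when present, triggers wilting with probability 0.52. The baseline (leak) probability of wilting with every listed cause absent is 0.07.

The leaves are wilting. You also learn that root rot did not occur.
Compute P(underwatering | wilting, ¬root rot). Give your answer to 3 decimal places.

Under noisy-OR, P(wilting | causes) = 1 − (1−0.07)·∏(1−qᵢ) over the active causes.
Numerator (weight on configurations with underwatering): 0.8977·0.105 = 0.094259
Normalizer over all consistent configurations: 0.07·0.895 + 0.8977·0.105 = 0.156909
P(underwatering | wilting, ¬root rot) = 0.094259/0.156909 ≈ 0.601

P(underwatering | wilting, ¬root rot) ≈ 0.601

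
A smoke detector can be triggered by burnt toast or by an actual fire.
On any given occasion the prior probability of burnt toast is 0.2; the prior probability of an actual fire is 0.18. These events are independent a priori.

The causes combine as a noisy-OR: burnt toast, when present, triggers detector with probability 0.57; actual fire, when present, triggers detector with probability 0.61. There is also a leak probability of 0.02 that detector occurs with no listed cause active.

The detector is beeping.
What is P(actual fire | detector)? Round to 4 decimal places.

P(actual fire | detector) ≈ 0.5243

Under noisy-OR, P(detector | causes) = 1 − (1−0.02)·∏(1−qᵢ) over the active causes.
Weight on actual fire=true, given the evidence: 0.088963 + 0.030084 = 0.119047
Normalizer over all consistent configurations: 0.02×0.8×0.82 + 0.6178×0.8×0.18 + 0.5786×0.2×0.82 + 0.835654×0.2×0.18 = 0.227057
P(actual fire | detector) = 0.119047/0.227057 ≈ 0.5243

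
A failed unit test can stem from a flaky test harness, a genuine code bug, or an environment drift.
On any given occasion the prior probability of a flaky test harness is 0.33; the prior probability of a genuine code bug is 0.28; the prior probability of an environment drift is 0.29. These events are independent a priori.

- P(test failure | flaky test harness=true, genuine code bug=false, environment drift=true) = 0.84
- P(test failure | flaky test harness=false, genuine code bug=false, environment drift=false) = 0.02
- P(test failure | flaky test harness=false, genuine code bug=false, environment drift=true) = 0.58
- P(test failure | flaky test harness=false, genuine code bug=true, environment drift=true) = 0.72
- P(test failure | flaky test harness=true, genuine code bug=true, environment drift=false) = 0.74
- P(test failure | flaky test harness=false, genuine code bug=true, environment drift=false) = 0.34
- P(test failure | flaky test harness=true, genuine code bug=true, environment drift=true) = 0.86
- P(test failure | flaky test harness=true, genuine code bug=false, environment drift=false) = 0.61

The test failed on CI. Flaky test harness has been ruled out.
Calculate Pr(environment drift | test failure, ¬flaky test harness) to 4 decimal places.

Pr(environment drift | test failure, ¬flaky test harness) ≈ 0.6977

Weight on environment drift=true, given the evidence: 0.121104 + 0.058464 = 0.179568
The normalizing constant is 0.02·0.72·0.71 + 0.58·0.72·0.29 + 0.34·0.28·0.71 + 0.72·0.28·0.29 = 0.257384
Posterior = 0.179568 / 0.257384 ≈ 0.6977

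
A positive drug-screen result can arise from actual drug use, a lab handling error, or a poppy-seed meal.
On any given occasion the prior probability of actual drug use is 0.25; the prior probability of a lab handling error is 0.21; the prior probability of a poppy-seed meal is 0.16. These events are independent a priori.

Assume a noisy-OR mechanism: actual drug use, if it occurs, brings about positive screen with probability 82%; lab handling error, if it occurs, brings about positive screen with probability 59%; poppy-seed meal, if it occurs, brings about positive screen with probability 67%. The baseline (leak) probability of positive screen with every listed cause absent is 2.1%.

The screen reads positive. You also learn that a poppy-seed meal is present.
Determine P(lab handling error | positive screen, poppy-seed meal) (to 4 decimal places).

P(lab handling error | positive screen, poppy-seed meal) ≈ 0.2424

Under noisy-OR, P(positive screen | causes) = 1 − (1−0.021)·∏(1−qᵢ) over the active causes.
Sum P(positive screen|·) weighted by the priors over the 4 (actual drug use, lab handling error) configurations:
  P(positive screen | poppy-seed meal) = 0.67693×0.75×0.79 + 0.867541×0.75×0.21 + 0.941847×0.25×0.79 + 0.976157×0.25×0.21
        = 0.401081 + 0.136638 + 0.186015 + 0.051248 = 0.774982
Keeping only the lab handling error-present terms gives 0.187886, so
  P(lab handling error | positive screen, poppy-seed meal) = 0.187886 / 0.774982 ≈ 0.2424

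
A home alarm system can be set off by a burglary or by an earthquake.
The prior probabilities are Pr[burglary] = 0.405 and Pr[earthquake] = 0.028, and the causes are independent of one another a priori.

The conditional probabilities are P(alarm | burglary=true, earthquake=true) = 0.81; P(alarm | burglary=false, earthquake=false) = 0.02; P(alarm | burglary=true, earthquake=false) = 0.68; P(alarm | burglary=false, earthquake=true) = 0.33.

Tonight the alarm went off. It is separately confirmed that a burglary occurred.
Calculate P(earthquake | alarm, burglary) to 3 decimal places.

For the numerator, keep only earthquake=true terms: 0.81·0.028 = 0.022680
The normalizing constant is 0.68·0.972 + 0.81·0.028 = 0.683640
Posterior = 0.022680 / 0.683640 ≈ 0.033

P(earthquake | alarm, burglary) ≈ 0.033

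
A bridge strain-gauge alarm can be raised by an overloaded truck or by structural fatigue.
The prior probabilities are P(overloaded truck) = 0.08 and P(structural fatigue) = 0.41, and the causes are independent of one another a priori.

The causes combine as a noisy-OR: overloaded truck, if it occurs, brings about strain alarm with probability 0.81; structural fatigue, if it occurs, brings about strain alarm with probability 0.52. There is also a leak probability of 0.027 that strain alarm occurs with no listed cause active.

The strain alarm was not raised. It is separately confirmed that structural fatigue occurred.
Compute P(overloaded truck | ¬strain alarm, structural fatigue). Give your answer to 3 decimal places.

Under noisy-OR, P(strain alarm | causes) = 1 − (1−0.027)·∏(1−qᵢ) over the active causes.
For the numerator, keep only overloaded truck=true terms: 0.088738*0.08 = 0.007099
Denominator P(¬strain alarm | structural fatigue): 0.46704*0.92 + 0.088738*0.08 = 0.436776
P(overloaded truck | ¬strain alarm, structural fatigue) = 0.007099/0.436776 ≈ 0.016

P(overloaded truck | ¬strain alarm, structural fatigue) ≈ 0.016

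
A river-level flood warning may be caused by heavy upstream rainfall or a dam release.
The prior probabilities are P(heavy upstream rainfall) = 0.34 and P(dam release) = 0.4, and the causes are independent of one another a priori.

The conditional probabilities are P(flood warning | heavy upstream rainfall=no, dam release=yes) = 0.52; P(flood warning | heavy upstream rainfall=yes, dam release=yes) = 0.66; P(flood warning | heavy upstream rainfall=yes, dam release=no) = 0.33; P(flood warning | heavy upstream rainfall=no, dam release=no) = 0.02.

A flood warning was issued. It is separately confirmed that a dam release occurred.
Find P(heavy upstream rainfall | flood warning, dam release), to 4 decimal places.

P(flood warning | dam release) = 0.52*0.66 + 0.66*0.34 = 0.343200 + 0.224400 = 0.567600
The heavy upstream rainfall-present share is 0.66*0.34 = 0.224400.
P(heavy upstream rainfall | flood warning, dam release) = 0.224400 / 0.567600 ≈ 0.3953

P(heavy upstream rainfall | flood warning, dam release) ≈ 0.3953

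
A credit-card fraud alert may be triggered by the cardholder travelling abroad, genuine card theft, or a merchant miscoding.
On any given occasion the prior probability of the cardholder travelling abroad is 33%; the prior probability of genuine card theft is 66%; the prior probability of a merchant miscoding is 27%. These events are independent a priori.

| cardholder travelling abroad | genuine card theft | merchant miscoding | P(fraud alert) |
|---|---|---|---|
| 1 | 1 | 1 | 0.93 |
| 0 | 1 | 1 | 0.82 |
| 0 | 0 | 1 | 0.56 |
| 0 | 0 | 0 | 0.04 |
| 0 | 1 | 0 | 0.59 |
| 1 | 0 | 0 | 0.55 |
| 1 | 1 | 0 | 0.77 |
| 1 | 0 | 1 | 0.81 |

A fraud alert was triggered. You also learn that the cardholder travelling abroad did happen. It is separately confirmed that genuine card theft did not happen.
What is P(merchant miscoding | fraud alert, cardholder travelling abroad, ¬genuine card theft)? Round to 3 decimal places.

P(merchant miscoding | fraud alert, cardholder travelling abroad, ¬genuine card theft) ≈ 0.353

P(fraud alert | cardholder travelling abroad, ¬genuine card theft) = 0.55×0.73 + 0.81×0.27 = 0.401500 + 0.218700 = 0.620200
Of this, 0.218700 comes from 0.81×0.27 (the merchant miscoding=true cases).
So P(merchant miscoding | fraud alert, cardholder travelling abroad, ¬genuine card theft) = 0.218700/0.620200 ≈ 0.353.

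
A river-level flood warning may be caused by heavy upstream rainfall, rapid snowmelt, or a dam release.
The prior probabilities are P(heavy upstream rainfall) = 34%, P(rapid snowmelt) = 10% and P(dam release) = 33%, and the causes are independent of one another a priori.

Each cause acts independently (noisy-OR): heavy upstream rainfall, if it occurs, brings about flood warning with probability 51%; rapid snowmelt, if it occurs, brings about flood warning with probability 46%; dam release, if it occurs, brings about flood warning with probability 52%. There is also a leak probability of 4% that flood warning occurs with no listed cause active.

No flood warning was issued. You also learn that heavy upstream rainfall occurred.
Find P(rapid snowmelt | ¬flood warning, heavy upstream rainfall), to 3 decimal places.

P(rapid snowmelt | ¬flood warning, heavy upstream rainfall) ≈ 0.057

Under noisy-OR, P(flood warning | causes) = 1 − (1−0.04)·∏(1−qᵢ) over the active causes.
P(¬flood warning | heavy upstream rainfall) = 0.4704*0.9*0.67 + 0.225792*0.9*0.33 + 0.254016*0.1*0.67 + 0.121928*0.1*0.33 = 0.283651 + 0.067060 + 0.017019 + 0.004024 = 0.371754
The rapid snowmelt-present share is 0.017019 + 0.004024 = 0.021043.
P(rapid snowmelt | ¬flood warning, heavy upstream rainfall) = 0.021043 / 0.371754 ≈ 0.057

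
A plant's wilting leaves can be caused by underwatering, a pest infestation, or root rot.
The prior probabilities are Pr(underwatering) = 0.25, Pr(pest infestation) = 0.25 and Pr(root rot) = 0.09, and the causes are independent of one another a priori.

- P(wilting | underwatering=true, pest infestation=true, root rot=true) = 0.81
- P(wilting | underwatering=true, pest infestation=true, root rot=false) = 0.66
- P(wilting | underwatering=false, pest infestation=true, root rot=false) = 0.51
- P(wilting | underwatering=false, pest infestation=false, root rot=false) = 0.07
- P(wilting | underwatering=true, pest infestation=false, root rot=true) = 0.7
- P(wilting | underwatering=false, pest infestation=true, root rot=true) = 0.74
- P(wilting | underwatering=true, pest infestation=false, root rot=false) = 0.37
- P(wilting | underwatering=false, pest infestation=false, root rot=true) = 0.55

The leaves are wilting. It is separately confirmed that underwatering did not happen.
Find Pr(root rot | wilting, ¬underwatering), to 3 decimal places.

Pr(root rot | wilting, ¬underwatering) ≈ 0.247

Sum P(wilting|·) weighted by the priors over the 4 (pest infestation, root rot) configurations:
  P(wilting | ¬underwatering) = 0.07·0.75·0.91 + 0.55·0.75·0.09 + 0.51·0.25·0.91 + 0.74·0.25·0.09
        = 0.047775 + 0.037125 + 0.116025 + 0.016650 = 0.217575
Configurations with root rot contribute 0.053775, so
  P(root rot | wilting, ¬underwatering) = 0.053775 / 0.217575 ≈ 0.247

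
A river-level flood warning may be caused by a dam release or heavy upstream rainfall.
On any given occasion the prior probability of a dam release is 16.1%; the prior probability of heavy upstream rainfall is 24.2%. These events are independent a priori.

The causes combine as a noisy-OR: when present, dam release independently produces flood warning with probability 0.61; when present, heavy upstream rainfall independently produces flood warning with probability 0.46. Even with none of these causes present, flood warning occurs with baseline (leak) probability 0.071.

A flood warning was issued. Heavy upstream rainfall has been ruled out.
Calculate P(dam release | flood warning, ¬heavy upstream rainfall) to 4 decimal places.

P(dam release | flood warning, ¬heavy upstream rainfall) ≈ 0.6328

Under noisy-OR, P(flood warning | causes) = 1 − (1−0.071)·∏(1−qᵢ) over the active causes.
By total probability over both values of dam release:
  P(flood warning | ¬heavy upstream rainfall) = 0.071×0.839 + 0.63769×0.161
        = 0.059569 + 0.102668 = 0.162237
Keeping only the dam release-present terms gives 0.102668, so
  P(dam release | flood warning, ¬heavy upstream rainfall) = 0.102668 / 0.162237 ≈ 0.6328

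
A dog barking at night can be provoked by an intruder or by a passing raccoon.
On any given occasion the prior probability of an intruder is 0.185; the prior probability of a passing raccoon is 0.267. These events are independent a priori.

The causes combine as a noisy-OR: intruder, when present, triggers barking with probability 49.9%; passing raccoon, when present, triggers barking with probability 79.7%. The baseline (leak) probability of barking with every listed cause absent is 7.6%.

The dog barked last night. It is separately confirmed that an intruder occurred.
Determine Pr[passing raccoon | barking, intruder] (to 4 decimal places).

Pr[passing raccoon | barking, intruder] ≈ 0.3806

Under noisy-OR, P(barking | causes) = 1 − (1−0.076)·∏(1−qᵢ) over the active causes.
Numerator (weight on configurations with passing raccoon): 0.906026×0.267 = 0.241909
Denominator P(barking | intruder): 0.537076×0.733 + 0.906026×0.267 = 0.635586
Posterior = 0.241909 / 0.635586 ≈ 0.3806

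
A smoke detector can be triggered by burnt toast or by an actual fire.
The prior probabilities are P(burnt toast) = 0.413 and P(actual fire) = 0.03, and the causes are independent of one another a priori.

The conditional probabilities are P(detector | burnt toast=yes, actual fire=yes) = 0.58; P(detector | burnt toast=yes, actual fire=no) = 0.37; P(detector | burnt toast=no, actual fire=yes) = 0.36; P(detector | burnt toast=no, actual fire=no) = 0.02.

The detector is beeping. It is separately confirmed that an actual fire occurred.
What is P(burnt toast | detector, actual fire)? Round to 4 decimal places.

P(burnt toast | detector, actual fire) ≈ 0.5313

By total probability over both values of burnt toast:
  P(detector | actual fire) = 0.36*0.587 + 0.58*0.413
        = 0.211320 + 0.239540 = 0.450860
The terms with burnt toast present sum to 0.239540, so
  P(burnt toast | detector, actual fire) = 0.239540 / 0.450860 ≈ 0.5313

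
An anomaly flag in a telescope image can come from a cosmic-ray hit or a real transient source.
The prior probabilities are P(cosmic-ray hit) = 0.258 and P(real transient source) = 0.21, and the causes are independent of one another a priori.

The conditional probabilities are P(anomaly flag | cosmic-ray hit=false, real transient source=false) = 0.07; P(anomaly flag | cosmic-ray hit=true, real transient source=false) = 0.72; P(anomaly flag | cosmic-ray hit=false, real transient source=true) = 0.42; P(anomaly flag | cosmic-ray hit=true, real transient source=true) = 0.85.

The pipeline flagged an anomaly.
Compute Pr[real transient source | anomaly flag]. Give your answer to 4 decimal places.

Pr[real transient source | anomaly flag] ≈ 0.3726

P(anomaly flag) = 0.07×0.742×0.79 + 0.42×0.742×0.21 + 0.72×0.258×0.79 + 0.85×0.258×0.21 = 0.041033 + 0.065444 + 0.146750 + 0.046053 = 0.299280
Of this, 0.111497 comes from 0.065444 + 0.046053 (the real transient source=true cases).
So P(real transient source | anomaly flag) = 0.111497/0.299280 ≈ 0.3726.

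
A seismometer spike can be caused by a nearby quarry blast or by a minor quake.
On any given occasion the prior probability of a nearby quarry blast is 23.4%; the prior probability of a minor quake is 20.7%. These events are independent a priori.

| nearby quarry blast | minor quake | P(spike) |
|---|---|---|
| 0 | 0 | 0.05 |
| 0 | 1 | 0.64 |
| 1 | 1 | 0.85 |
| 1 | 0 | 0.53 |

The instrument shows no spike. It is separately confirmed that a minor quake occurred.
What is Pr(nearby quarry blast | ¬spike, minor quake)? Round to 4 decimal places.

Pr(nearby quarry blast | ¬spike, minor quake) ≈ 0.1129

Numerator (weight on configurations with nearby quarry blast): 0.15*0.234 = 0.035100
Normalizer over all consistent configurations: 0.36*0.766 + 0.15*0.234 = 0.310860
P(nearby quarry blast | ¬spike, minor quake) = 0.035100/0.310860 ≈ 0.1129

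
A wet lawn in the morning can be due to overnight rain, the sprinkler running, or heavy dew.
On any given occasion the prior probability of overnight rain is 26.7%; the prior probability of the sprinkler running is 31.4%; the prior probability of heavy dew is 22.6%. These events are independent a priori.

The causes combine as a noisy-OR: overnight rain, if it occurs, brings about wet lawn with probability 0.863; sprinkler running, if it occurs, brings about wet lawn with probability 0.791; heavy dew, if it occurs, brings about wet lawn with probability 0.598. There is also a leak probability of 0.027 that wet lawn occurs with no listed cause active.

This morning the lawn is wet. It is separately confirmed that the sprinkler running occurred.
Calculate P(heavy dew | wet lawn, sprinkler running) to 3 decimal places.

Under noisy-OR, P(wet lawn | causes) = 1 − (1−0.027)·∏(1−qᵢ) over the active causes.
Enumerate the 4 (overnight rain, heavy dew) configurations and weight by the priors:
  P(wet lawn | sprinkler running) = 0.796643·0.733·0.774 + 0.91825·0.733·0.226 + 0.97214·0.267·0.774 + 0.9888·0.267·0.226
        = 0.451969 + 0.152115 + 0.200901 + 0.059666 = 0.864651
Keeping only the heavy dew-present terms gives 0.211781, so
  P(heavy dew | wet lawn, sprinkler running) = 0.211781 / 0.864651 ≈ 0.245

P(heavy dew | wet lawn, sprinkler running) ≈ 0.245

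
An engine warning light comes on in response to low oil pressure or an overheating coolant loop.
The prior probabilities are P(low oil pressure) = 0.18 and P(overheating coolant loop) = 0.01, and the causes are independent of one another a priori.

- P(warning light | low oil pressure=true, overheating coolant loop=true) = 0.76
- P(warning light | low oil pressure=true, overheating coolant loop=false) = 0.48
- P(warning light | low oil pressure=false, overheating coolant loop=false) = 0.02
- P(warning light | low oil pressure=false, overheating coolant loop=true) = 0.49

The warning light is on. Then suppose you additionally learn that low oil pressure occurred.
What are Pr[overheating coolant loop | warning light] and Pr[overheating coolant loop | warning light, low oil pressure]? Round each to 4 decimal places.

For the numerator, keep only overheating coolant loop=true terms: 0.004018 + 0.001368 = 0.005386
Denominator P(warning light): 0.02·0.82·0.99 + 0.49·0.82·0.01 + 0.48·0.18·0.99 + 0.76·0.18·0.01 = 0.107158
P(overheating coolant loop | warning light) = 0.005386/0.107158 ≈ 0.0503

Now also conditioning on low oil pressure=true:
P(warning light | low oil pressure) = 0.48·0.99 + 0.76·0.01 = 0.475200 + 0.007600 = 0.482800
Restricting to configurations with overheating coolant loop present: 0.76·0.01 = 0.007600.
So P(overheating coolant loop | warning light, low oil pressure) = 0.007600/0.482800 ≈ 0.0157.

Pr[overheating coolant loop | warning light] ≈ 0.0503; Pr[overheating coolant loop | warning light, low oil pressure] ≈ 0.0157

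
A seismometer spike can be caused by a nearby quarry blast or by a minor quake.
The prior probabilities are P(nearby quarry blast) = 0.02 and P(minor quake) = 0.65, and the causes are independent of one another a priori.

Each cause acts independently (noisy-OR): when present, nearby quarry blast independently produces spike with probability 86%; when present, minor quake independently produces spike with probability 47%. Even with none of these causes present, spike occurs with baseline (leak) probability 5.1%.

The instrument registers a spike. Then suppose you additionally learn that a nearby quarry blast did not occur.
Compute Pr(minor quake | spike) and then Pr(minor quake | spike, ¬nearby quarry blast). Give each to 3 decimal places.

Pr(minor quake | spike) ≈ 0.933; Pr(minor quake | spike, ¬nearby quarry blast) ≈ 0.948

Under noisy-OR, P(spike | causes) = 1 − (1−0.051)·∏(1−qᵢ) over the active causes.
For the numerator, keep only minor quake=true terms: 0.316608 + 0.012085 = 0.328693
The normalizing constant is 0.051·0.98·0.35 + 0.49703·0.98·0.65 + 0.86714·0.02·0.35 + 0.929584·0.02·0.65 = 0.352256
P(minor quake | spike) = 0.328693/0.352256 ≈ 0.933

With the extra evidence:
Weight on minor quake=true, given the evidence: 0.49703*0.65 = 0.323070
The normalizing constant is 0.051*0.35 + 0.49703*0.65 = 0.340920
P(minor quake | spike, ¬nearby quarry blast) = 0.323070/0.340920 ≈ 0.948
With nearby quarry blast excluded, minor quake must carry more of the explanatory weight for the spike.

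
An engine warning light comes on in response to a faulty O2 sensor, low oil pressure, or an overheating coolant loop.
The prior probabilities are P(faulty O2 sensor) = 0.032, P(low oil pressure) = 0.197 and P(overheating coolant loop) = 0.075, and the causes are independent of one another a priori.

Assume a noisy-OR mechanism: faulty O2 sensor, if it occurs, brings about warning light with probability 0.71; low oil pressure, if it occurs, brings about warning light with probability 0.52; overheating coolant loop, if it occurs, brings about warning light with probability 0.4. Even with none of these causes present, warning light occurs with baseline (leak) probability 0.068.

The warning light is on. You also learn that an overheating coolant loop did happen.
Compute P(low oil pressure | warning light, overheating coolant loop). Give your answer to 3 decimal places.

P(low oil pressure | warning light, overheating coolant loop) ≈ 0.285

Under noisy-OR, P(warning light | causes) = 1 − (1−0.068)·∏(1−qᵢ) over the active causes.
Numerator (weight on configurations with low oil pressure): 0.139510 + 0.005813 = 0.145323
Normalizer over all consistent configurations: 0.4408*0.968*0.803 + 0.731584*0.968*0.197 + 0.837832*0.032*0.803 + 0.922159*0.032*0.197 = 0.509488
Posterior = 0.145323 / 0.509488 ≈ 0.285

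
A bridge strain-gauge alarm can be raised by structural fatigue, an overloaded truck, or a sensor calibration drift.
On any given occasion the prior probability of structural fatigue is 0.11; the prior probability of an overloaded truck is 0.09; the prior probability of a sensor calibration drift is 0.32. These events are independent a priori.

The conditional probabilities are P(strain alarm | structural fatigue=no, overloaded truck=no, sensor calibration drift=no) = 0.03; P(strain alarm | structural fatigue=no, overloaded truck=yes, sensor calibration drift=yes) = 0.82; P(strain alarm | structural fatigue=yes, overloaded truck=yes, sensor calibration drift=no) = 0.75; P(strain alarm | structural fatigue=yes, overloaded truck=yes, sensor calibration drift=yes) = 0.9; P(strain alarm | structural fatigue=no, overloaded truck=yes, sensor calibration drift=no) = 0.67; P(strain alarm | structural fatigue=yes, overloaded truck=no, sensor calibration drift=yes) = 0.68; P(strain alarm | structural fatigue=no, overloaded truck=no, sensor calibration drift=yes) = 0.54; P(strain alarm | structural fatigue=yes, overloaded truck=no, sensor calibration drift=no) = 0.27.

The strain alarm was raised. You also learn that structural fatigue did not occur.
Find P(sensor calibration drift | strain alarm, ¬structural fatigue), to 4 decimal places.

P(sensor calibration drift | strain alarm, ¬structural fatigue) ≈ 0.7522

Sum P(strain alarm|·) weighted by the priors over the 4 (overloaded truck, sensor calibration drift) configurations:
  P(strain alarm | ¬structural fatigue) = 0.03·0.91·0.68 + 0.54·0.91·0.32 + 0.67·0.09·0.68 + 0.82·0.09·0.32
        = 0.018564 + 0.157248 + 0.041004 + 0.023616 = 0.240432
Configurations with sensor calibration drift contribute 0.180864, so
  P(sensor calibration drift | strain alarm, ¬structural fatigue) = 0.180864 / 0.240432 ≈ 0.7522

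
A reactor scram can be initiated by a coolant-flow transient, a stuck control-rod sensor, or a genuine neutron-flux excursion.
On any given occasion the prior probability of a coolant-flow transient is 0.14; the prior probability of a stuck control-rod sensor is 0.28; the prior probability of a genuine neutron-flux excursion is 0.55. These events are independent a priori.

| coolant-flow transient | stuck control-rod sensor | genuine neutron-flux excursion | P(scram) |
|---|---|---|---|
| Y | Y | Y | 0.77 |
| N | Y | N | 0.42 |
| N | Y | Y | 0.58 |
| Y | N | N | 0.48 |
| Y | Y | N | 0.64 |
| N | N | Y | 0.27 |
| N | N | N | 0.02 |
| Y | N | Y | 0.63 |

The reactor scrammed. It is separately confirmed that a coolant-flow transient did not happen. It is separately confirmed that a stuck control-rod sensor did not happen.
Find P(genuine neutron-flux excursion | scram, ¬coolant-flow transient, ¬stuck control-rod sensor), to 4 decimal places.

Numerator (weight on configurations with genuine neutron-flux excursion): 0.27×0.55 = 0.148500
The normalizing constant is 0.02×0.45 + 0.27×0.55 = 0.157500
P(genuine neutron-flux excursion | scram, ¬coolant-flow transient, ¬stuck control-rod sensor) = 0.148500/0.157500 ≈ 0.9429

P(genuine neutron-flux excursion | scram, ¬coolant-flow transient, ¬stuck control-rod sensor) ≈ 0.9429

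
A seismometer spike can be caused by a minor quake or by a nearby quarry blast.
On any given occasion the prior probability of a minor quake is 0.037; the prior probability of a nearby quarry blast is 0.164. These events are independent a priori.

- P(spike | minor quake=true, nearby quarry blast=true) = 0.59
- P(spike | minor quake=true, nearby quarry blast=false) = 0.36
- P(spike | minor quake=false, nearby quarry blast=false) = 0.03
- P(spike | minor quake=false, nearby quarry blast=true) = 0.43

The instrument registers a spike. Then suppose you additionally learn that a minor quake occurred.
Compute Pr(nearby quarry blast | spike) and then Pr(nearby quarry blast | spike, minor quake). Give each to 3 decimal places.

P(spike) = 0.03×0.963×0.836 + 0.43×0.963×0.164 + 0.36×0.037×0.836 + 0.59×0.037×0.164 = 0.024152 + 0.067911 + 0.011136 + 0.003580 = 0.106779
Of this, 0.071491 comes from 0.067911 + 0.003580 (the nearby quarry blast=true cases).
P(nearby quarry blast | spike) = 0.071491 / 0.106779 ≈ 0.670

Now also conditioning on minor quake=true:
Sum P(spike|·) weighted by the priors over both values of nearby quarry blast:
  P(spike | minor quake) = 0.36·0.836 + 0.59·0.164
        = 0.300960 + 0.096760 = 0.397720
The terms with nearby quarry blast present sum to 0.096760, so
  P(nearby quarry blast | spike, minor quake) = 0.096760 / 0.397720 ≈ 0.243
This is intercausal reasoning (explaining away): once minor quake accounts for the spike, nearby quarry blast becomes less likely.

Pr(nearby quarry blast | spike) ≈ 0.670; Pr(nearby quarry blast | spike, minor quake) ≈ 0.243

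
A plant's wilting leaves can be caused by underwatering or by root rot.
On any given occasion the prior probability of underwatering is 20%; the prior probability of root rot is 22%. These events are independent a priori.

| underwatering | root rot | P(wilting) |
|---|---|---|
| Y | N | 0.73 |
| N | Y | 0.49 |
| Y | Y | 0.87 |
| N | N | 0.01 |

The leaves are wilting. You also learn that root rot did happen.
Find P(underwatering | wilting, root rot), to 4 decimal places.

P(underwatering | wilting, root rot) ≈ 0.3074

P(wilting | root rot) = 0.49*0.8 + 0.87*0.2 = 0.392000 + 0.174000 = 0.566000
The underwatering-present share is 0.87*0.2 = 0.174000.
P(underwatering | wilting, root rot) = 0.174000 / 0.566000 ≈ 0.3074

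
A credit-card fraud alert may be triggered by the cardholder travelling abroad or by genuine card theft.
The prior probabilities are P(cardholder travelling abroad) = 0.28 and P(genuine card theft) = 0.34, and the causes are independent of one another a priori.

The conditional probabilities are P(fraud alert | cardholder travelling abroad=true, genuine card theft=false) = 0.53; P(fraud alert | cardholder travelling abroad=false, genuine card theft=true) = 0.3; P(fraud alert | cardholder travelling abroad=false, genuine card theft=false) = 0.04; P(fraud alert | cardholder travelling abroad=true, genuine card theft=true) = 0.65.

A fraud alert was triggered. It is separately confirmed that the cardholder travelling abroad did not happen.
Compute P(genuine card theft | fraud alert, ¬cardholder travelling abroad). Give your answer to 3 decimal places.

P(genuine card theft | fraud alert, ¬cardholder travelling abroad) ≈ 0.794

Enumerate both values of genuine card theft and weight by the priors:
  P(fraud alert | ¬cardholder travelling abroad) = 0.04*0.66 + 0.3*0.34
        = 0.026400 + 0.102000 = 0.128400
Configurations with genuine card theft contribute 0.102000, so
  P(genuine card theft | fraud alert, ¬cardholder travelling abroad) = 0.102000 / 0.128400 ≈ 0.794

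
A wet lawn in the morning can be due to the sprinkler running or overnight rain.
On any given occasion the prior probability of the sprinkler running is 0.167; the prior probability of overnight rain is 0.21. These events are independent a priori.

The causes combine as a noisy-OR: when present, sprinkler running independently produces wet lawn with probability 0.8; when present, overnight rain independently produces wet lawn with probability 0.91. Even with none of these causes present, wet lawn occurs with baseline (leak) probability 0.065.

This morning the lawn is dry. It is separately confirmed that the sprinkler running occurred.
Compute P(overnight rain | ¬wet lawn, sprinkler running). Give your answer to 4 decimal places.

P(overnight rain | ¬wet lawn, sprinkler running) ≈ 0.0234

Under noisy-OR, P(wet lawn | causes) = 1 − (1−0.065)·∏(1−qᵢ) over the active causes.
Numerator (weight on configurations with overnight rain): 0.01683*0.21 = 0.003534
The normalizing constant is 0.187*0.79 + 0.01683*0.21 = 0.151264
Posterior = 0.003534 / 0.151264 ≈ 0.0234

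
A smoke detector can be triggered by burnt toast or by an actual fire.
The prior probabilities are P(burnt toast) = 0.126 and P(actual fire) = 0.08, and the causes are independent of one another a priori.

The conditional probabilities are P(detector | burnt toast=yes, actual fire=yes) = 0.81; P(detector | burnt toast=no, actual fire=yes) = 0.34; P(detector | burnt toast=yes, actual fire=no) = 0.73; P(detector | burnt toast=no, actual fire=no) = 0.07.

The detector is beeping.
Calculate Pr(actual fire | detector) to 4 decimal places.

By total probability over the 4 (burnt toast, actual fire) configurations:
  P(detector) = 0.07*0.874*0.92 + 0.34*0.874*0.08 + 0.73*0.126*0.92 + 0.81*0.126*0.08
        = 0.056286 + 0.023773 + 0.084622 + 0.008165 = 0.172846
The terms with actual fire present sum to 0.031938, so
  P(actual fire | detector) = 0.031938 / 0.172846 ≈ 0.1848

Pr(actual fire | detector) ≈ 0.1848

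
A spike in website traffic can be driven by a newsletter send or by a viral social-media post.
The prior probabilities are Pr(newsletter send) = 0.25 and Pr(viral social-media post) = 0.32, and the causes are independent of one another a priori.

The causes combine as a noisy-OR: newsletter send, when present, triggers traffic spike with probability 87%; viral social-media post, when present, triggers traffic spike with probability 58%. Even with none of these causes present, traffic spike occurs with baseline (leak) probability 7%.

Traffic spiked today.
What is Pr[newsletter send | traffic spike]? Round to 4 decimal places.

Pr[newsletter send | traffic spike] ≈ 0.5533

Under noisy-OR, P(traffic spike | causes) = 1 − (1−0.07)·∏(1−qᵢ) over the active causes.
P(traffic spike) = 0.07·0.75·0.68 + 0.6094·0.75·0.32 + 0.8791·0.25·0.68 + 0.949222·0.25·0.32 = 0.035700 + 0.146256 + 0.149447 + 0.075938 = 0.407341
Restricting to configurations with newsletter send present: 0.149447 + 0.075938 = 0.225385.
Hence the posterior is 0.225385/0.407341 ≈ 0.5533.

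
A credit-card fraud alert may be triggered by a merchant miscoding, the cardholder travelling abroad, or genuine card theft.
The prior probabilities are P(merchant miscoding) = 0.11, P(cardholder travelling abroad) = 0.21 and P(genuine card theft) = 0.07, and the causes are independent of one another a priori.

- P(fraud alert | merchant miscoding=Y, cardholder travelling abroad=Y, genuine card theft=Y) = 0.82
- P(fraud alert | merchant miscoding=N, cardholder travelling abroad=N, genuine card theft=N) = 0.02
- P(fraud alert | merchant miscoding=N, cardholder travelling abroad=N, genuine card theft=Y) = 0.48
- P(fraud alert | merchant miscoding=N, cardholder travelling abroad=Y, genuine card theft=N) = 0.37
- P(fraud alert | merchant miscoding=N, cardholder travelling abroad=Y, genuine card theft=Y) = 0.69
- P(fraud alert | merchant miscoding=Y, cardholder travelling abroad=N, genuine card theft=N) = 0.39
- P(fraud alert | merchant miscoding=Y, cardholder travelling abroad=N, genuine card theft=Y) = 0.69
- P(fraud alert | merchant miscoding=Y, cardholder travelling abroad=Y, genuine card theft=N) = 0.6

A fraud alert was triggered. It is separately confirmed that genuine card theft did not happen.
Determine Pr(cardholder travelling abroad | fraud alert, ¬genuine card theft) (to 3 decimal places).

Pr(cardholder travelling abroad | fraud alert, ¬genuine card theft) ≈ 0.634

Sum P(fraud alert|·) weighted by the priors over the 4 (merchant miscoding, cardholder travelling abroad) configurations:
  P(fraud alert | ¬genuine card theft) = 0.02·0.89·0.79 + 0.37·0.89·0.21 + 0.39·0.11·0.79 + 0.6·0.11·0.21
        = 0.014062 + 0.069153 + 0.033891 + 0.013860 = 0.130966
The terms with cardholder travelling abroad present sum to 0.083013, so
  P(cardholder travelling abroad | fraud alert, ¬genuine card theft) = 0.083013 / 0.130966 ≈ 0.634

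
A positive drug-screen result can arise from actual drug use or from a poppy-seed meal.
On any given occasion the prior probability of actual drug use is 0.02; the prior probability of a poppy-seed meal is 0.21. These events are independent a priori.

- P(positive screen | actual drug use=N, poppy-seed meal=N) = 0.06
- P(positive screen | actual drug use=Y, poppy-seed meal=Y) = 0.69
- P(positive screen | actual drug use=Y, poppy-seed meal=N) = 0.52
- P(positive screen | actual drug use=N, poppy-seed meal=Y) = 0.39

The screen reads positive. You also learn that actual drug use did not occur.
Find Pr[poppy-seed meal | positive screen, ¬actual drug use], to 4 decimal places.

Pr[poppy-seed meal | positive screen, ¬actual drug use] ≈ 0.6334

By total probability over both values of poppy-seed meal:
  P(positive screen | ¬actual drug use) = 0.06×0.79 + 0.39×0.21
        = 0.047400 + 0.081900 = 0.129300
Configurations with poppy-seed meal contribute 0.081900, so
  P(poppy-seed meal | positive screen, ¬actual drug use) = 0.081900 / 0.129300 ≈ 0.6334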